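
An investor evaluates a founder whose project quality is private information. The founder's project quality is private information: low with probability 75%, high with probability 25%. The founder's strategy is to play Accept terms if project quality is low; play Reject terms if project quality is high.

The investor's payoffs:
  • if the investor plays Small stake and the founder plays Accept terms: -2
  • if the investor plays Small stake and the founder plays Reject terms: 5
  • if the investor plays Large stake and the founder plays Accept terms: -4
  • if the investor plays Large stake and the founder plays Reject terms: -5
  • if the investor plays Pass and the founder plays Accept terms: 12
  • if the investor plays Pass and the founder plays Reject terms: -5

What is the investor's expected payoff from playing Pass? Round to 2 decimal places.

Take the expectation over the founder's project quality, weighting each type's action by its prior probability.
E[Pass] = 0.75·12 + 0.25·(-5) = 9 + (-1.25) = 7.75

7.75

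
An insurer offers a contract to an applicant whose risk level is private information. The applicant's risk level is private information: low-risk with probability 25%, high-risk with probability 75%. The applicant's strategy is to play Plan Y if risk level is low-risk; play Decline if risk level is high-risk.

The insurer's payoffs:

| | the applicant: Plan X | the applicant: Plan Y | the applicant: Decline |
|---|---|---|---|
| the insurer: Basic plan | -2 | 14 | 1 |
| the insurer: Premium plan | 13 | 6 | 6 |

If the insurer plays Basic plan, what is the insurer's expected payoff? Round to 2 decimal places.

4.25

E[Basic plan] = 0.25·14 + 0.75·1 = 3.5 + 0.75 = 4.25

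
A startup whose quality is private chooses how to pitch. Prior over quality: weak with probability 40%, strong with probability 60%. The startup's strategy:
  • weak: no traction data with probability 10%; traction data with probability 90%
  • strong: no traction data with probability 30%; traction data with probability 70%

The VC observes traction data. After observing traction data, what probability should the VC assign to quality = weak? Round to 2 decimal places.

0.46

P(traction data) = 0.4·0.9 + 0.6·0.7 = 0.78
P(weak | traction data) = (0.4·0.9) / 0.78 = 0.36 / 0.78 = 0.461538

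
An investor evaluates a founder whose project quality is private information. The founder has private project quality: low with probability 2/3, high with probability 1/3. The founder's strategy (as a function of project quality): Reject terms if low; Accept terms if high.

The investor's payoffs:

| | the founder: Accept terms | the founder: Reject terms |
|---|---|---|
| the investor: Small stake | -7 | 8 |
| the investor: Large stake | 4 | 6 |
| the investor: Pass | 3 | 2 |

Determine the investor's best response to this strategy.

E[Small stake] = 2/3·(8) + 1/3·(-7) = 3
E[Large stake] = 2/3·(6) + 1/3·(4) = 16/3
E[Pass] = 2/3·(2) + 1/3·(3) = 7/3
Best response: Large stake (16/3 is the largest).

Large stake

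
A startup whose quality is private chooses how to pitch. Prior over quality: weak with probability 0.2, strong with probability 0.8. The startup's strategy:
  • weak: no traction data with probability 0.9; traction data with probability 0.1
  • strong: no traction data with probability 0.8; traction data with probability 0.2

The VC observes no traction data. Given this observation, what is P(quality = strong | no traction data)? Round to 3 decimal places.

P(no traction data) = 0.2·0.9 + 0.8·0.8 = 0.82
P(strong | no traction data) = (0.8·0.8) / 0.82 = 0.64 / 0.82 = 0.780488

0.780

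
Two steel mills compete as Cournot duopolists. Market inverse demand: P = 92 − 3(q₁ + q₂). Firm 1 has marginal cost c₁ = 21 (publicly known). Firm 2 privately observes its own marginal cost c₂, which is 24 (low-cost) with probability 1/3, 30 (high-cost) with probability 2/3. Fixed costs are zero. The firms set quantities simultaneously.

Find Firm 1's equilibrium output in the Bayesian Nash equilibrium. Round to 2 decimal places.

8.67

Firm 2 with cost c maximizes (92 − 3(q₁+q₂) − c)·q₂, giving q₂(c) = (92 − c − 3q₁)/6.
E[c₂] = 1/3·24 + 2/3·30 = 28
Firm 1's FOC against E[q₂] yields q₁ = (92 − 2·21 + E[c₂])/9 = (92 − 42 + 28)/9 = 8.66667.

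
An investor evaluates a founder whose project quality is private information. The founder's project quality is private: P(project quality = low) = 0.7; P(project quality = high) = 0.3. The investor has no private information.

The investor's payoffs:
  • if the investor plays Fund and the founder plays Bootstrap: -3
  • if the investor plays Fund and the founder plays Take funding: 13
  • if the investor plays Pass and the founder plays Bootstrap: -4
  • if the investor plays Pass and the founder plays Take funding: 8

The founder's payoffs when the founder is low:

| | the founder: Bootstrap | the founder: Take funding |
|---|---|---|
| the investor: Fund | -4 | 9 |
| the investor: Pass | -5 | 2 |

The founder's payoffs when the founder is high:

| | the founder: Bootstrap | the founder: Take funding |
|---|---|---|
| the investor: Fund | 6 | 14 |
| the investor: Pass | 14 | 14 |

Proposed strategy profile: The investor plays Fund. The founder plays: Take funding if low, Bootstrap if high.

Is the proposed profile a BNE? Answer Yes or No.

A profile is a BNE iff every type of every player is best-responding given beliefs about the other side.
The investor plays Fund: E[Fund] = 0.7·(13) + 0.3·(-3) = 8.2; E[Pass] = 4.4. Best-responding. ✓
The founder (project quality low), facing Fund: Bootstrap gives -4, Take funding gives 9. Proposed Take funding is best. ✓
The founder (project quality high), facing Fund: Bootstrap gives 6, Take funding gives 14. Proposed Bootstrap is not best — profitable deviation exists. ✗

No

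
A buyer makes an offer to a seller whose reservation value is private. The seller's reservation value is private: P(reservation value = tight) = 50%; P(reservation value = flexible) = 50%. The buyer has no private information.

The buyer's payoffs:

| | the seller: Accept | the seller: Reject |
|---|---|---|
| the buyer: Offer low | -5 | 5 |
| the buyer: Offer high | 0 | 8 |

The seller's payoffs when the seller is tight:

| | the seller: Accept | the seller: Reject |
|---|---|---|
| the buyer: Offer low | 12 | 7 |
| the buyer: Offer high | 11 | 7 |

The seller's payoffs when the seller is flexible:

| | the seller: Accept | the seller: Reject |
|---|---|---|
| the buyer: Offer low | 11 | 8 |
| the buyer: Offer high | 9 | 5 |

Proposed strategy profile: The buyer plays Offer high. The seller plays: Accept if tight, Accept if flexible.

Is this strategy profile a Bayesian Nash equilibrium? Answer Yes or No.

The buyer plays Offer high: E[Offer high] = 0.5·(0) + 0.5·(0) = 0; E[Offer low] = -5. Best-responding. ✓
The seller (reservation value tight), facing Offer high: Accept gives 11, Reject gives 7. Proposed Accept is best. ✓
The seller (reservation value flexible), facing Offer high: Accept gives 9, Reject gives 5. Proposed Accept is best. ✓

Yes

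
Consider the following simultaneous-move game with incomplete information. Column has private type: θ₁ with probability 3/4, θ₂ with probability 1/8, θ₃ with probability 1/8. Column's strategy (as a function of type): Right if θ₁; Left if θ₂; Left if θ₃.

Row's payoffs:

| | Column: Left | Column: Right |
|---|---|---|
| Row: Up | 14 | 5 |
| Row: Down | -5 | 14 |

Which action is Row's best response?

Down

E[Up] = 3/4·(5) + 1/8·(14) + 1/8·(14) = 29/4
E[Down] = 3/4·(14) + 1/8·(-5) + 1/8·(-5) = 37/4
Best response: Down (37/4 is the largest).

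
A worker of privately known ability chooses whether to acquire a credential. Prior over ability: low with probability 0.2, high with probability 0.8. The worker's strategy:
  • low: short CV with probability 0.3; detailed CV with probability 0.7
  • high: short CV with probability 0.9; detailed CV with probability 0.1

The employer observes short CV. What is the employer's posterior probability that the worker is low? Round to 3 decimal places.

0.077

P(short CV) = 0.2·0.3 + 0.8·0.9 = 0.78
P(low | short CV) = (0.2·0.3) / 0.78 = 0.06 / 0.78 = 0.0769231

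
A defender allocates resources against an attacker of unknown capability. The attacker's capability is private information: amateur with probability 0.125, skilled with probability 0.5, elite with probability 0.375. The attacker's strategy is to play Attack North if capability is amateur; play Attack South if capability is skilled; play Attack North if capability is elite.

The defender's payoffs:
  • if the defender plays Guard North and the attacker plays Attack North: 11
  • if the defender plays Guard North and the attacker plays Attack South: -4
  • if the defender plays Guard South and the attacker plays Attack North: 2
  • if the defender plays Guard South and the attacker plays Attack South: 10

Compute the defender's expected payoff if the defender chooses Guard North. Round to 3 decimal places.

3.500

E[Guard North] = 0.125·11 + 0.5·(-4) + 0.375·11 = 1.375 + (-2) + 4.125 = 3.5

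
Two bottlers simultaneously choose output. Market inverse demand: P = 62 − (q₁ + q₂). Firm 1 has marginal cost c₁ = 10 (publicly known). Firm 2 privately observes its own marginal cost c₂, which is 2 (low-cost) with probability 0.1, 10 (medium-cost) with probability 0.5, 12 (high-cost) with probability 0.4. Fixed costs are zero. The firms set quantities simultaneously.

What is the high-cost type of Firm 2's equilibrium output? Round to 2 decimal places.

Type-c best response for Firm 2: q₂(c) = (62 − c)/2 − q₁/2.
Firm 1 maximizes expected profit; its first-order condition is 62 − 2q₁ − E[q₂] − 10 = 0.
Substituting E[q₂] and solving: E[c₂] = 10, so q₁ = (62 − 2·10 + 10)/3 = 17.3333.
q₂(high-cost) = (62 − 12 − 17.3333)/2 = 16.3333.

16.33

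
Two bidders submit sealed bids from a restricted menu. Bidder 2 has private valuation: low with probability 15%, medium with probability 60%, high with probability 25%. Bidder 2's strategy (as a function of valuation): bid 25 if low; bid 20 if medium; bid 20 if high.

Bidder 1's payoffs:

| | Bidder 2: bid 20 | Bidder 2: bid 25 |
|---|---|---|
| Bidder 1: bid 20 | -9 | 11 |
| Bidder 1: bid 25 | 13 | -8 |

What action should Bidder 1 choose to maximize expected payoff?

E[bid 20] = 0.15·(11) + 0.6·(-9) + 0.25·(-9) = -6
E[bid 25] = 0.15·(-8) + 0.6·(13) + 0.25·(13) = 9.85
Best response: bid 25 (9.85 is the largest).

bid 25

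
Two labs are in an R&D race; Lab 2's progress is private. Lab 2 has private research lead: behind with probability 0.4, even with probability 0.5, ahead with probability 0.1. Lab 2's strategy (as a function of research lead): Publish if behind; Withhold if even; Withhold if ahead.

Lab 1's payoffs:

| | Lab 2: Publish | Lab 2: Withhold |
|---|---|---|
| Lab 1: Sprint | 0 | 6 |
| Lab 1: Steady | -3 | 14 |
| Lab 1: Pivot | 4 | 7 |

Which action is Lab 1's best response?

E[Sprint] = 0.4·(0) + 0.5·(6) + 0.1·(6) = 3.6
E[Steady] = 0.4·(-3) + 0.5·(14) + 0.1·(14) = 7.2
E[Pivot] = 0.4·(4) + 0.5·(7) + 0.1·(7) = 5.8
Best response: Steady (7.2 is the largest).

Steady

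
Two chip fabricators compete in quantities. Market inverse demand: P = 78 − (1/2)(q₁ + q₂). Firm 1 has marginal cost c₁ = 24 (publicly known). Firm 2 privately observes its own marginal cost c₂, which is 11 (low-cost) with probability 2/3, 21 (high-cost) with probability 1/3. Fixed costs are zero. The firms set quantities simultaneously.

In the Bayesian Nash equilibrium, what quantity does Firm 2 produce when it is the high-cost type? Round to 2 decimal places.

42.22

Type-c best response for Firm 2: q₂(c) = (78 − c) − q₁/2.
Firm 1 maximizes expected profit; its first-order condition is 78 − q₁ − (1/2)E[q₂] − 24 = 0.
Substituting E[q₂] and solving: E[c₂] = 14.3333, so q₁ = (78 − 2·24 + 14.3333)/(3/2) = 29.5556.
q₂(high-cost) = (78 − 21 − (1/2)·29.5556) = 42.2222.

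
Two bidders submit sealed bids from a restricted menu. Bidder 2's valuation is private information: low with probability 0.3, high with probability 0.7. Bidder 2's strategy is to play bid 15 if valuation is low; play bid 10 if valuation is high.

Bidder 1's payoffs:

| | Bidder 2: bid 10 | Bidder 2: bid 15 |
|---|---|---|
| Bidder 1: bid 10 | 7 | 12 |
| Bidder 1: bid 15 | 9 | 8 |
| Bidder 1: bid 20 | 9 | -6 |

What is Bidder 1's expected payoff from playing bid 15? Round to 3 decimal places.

8.700

Take the expectation over Bidder 2's valuation, weighting each type's action by its prior probability.
E[bid 15] = 0.3·8 + 0.7·9 = 2.4 + 6.3 = 8.7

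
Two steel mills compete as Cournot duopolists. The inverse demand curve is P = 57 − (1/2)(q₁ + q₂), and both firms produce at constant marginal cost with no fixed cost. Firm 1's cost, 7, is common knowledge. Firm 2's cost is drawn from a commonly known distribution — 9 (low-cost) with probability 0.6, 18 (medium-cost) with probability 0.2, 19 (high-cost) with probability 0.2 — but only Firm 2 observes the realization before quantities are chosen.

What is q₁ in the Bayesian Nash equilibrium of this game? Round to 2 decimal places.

Firm 2 with cost c maximizes (57 − (1/2)(q₁+q₂) − c)·q₂, giving q₂(c) = (57 − c − (1/2)q₁).
E[c₂] = 0.6·9 + 0.2·18 + 0.2·19 = 12.8
Firm 1's FOC against E[q₂] yields q₁ = (57 − 2·7 + E[c₂])/(3/2) = (57 − 14 + 12.8)/(3/2) = 37.2.

37.20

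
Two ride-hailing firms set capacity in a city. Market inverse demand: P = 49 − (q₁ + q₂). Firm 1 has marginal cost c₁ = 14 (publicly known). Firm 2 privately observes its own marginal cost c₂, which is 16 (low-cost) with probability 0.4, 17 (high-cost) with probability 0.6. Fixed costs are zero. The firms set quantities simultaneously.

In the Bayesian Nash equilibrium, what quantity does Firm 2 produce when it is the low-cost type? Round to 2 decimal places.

10.23

Type-c best response for Firm 2: q₂(c) = (49 − c)/2 − q₁/2.
Firm 1 maximizes expected profit; its first-order condition is 49 − 2q₁ − E[q₂] − 14 = 0.
Substituting E[q₂] and solving: E[c₂] = 16.6, so q₁ = (49 − 2·14 + 16.6)/3 = 12.5333.
q₂(low-cost) = (49 − 16 − 12.5333)/2 = 10.2333.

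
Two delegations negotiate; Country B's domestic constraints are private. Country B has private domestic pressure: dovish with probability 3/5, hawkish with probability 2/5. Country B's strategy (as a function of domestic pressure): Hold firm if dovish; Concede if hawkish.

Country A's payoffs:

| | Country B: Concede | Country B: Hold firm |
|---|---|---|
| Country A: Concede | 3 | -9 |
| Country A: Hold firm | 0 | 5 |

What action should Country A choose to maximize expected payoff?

Hold firm

E[Concede] = 3/5·(-9) + 2/5·(3) = -21/5
E[Hold firm] = 3/5·(5) + 2/5·(0) = 3
Best response: Hold firm (3 is the largest).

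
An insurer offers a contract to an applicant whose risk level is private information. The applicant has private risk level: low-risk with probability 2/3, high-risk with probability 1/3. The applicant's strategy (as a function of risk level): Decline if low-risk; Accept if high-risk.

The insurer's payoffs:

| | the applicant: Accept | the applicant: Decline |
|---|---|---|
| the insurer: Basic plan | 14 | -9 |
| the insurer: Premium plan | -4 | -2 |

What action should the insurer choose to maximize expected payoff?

Basic plan

E[Basic plan] = 2/3·(-9) + 1/3·(14) = -4/3
E[Premium plan] = 2/3·(-2) + 1/3·(-4) = -8/3
Best response: Basic plan (-4/3 is the largest).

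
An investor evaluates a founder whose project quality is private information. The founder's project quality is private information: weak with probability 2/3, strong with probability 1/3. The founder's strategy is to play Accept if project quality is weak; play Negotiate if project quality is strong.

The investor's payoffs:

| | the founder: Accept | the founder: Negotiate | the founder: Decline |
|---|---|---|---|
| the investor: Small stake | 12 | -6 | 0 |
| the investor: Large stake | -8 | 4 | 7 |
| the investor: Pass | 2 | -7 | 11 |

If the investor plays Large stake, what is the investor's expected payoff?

E[Large stake] = 2/3·(-8) + 1/3·4 = (-16/3) + 4/3 = -4

-4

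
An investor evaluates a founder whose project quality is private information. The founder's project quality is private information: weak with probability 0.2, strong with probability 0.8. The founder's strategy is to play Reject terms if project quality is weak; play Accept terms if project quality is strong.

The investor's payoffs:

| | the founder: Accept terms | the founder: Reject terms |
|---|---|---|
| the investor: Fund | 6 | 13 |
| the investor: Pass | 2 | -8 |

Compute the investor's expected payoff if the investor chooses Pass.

E[Pass] = 0.2·(-8) + 0.8·2 = (-1.6) + 1.6 = 0

0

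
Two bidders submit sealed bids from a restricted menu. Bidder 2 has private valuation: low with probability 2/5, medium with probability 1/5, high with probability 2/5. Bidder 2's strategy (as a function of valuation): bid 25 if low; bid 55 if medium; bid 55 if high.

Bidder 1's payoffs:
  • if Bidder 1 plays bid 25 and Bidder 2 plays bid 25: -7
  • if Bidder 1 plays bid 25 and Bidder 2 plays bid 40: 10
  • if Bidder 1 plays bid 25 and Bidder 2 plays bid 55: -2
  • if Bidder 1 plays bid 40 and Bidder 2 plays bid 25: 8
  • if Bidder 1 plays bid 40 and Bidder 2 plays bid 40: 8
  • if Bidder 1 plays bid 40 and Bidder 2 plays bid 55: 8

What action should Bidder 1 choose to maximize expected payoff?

bid 40

Compute Bidder 1's expected payoff for each action, taking the expectation over Bidder 2's type.
E[bid 25] = 2/5·(-7) + 1/5·(-2) + 2/5·(-2) = -4
E[bid 40] = 2/5·(8) + 1/5·(8) + 2/5·(8) = 8
Best response: bid 40 (8 is the largest).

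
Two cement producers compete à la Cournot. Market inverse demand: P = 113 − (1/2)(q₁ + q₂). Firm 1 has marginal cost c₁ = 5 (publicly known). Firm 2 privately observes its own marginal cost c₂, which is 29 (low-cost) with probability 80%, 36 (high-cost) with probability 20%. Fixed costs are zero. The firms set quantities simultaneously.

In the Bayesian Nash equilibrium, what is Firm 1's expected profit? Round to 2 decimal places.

3954.57

Type-c best response for Firm 2: q₂(c) = (113 − c) − q₁/2.
Firm 1 maximizes expected profit; its first-order condition is 113 − q₁ − (1/2)E[q₂] − 5 = 0.
Substituting E[q₂] and solving: E[c₂] = 30.4, so q₁ = (113 − 2·5 + 30.4)/(3/2) = 88.9333.
E[P] = 113 − (1/2)·(q₁ + E[q₂]) = 49.4667; Firm 1's expected profit = (E[P] − 5)·q₁ = (49.4667 − 5)·88.9333 = 3954.57.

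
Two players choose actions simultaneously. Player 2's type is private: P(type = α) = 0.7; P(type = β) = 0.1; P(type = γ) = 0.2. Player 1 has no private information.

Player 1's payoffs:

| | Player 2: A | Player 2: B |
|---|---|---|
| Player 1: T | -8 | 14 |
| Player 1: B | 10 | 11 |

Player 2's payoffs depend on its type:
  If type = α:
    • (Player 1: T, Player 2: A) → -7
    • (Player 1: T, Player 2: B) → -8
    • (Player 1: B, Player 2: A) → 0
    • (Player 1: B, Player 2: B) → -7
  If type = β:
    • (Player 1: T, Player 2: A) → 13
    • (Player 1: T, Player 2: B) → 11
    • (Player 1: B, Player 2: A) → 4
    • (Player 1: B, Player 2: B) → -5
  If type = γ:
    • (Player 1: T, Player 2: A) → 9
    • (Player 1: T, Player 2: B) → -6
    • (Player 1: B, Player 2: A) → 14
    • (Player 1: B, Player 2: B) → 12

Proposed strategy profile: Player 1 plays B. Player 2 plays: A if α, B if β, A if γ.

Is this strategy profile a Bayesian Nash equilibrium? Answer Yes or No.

No

A profile is a BNE iff every type of every player is best-responding given beliefs about the other side.
Player 1 plays B: E[B] = 0.7·(10) + 0.1·(11) + 0.2·(10) = 10.1; E[T] = -5.8. Best-responding. ✓
Player 2 (type α), facing B: A gives 0, B gives -7. Proposed A is best. ✓
Player 2 (type β), facing B: A gives 4, B gives -5. Proposed B is not best — profitable deviation exists. ✗
Player 2 (type γ), facing B: A gives 14, B gives 12. Proposed A is best. ✓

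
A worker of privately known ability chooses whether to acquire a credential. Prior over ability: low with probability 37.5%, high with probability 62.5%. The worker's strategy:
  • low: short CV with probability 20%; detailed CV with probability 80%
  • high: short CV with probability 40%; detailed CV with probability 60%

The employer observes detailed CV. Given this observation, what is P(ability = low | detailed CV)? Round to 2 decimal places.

0.44

Apply Bayes' rule using the sender's strategy as the likelihood.
P(detailed CV) = 0.375·0.8 + 0.625·0.6 = 0.675
P(low | detailed CV) = (0.375·0.8) / 0.675 = 0.3 / 0.675 = 0.444444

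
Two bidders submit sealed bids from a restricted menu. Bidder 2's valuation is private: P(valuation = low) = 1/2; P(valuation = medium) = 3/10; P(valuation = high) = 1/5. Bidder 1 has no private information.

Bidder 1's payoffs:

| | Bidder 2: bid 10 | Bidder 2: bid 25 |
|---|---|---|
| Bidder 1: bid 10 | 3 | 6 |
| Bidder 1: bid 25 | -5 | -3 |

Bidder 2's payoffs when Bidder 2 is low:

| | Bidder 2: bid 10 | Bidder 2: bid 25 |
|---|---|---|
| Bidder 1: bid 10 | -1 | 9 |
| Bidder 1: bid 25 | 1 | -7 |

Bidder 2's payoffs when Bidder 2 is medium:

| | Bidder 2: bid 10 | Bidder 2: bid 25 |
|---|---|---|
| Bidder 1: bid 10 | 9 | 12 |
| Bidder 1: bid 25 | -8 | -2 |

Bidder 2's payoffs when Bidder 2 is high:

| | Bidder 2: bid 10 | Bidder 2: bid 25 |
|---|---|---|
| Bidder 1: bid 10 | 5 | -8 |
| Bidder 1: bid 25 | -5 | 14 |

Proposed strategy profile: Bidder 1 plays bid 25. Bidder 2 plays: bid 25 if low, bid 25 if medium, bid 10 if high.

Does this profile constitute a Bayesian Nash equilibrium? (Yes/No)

Bidder 1 plays bid 25: E[bid 25] = 1/2·(-3) + 3/10·(-3) + 1/5·(-5) = -17/5; E[bid 10] = 27/5. Not best-responding. ✗
Bidder 2 (valuation low), facing bid 25: bid 10 gives 1, bid 25 gives -7. Proposed bid 25 is not best — profitable deviation exists. ✗
Bidder 2 (valuation medium), facing bid 25: bid 10 gives -8, bid 25 gives -2. Proposed bid 25 is best. ✓
Bidder 2 (valuation high), facing bid 25: bid 10 gives -5, bid 25 gives 14. Proposed bid 10 is not best — profitable deviation exists. ✗

No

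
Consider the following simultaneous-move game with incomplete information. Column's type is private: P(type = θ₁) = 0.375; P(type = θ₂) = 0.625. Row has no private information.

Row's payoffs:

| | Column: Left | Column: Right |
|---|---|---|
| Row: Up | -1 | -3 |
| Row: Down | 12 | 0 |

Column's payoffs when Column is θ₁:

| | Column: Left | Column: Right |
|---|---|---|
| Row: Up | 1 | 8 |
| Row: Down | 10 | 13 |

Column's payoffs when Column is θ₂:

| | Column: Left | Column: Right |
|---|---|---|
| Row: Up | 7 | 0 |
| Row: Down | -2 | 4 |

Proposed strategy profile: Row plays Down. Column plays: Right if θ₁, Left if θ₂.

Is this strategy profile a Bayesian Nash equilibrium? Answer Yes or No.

No

Row plays Down: E[Down] = 0.375·(0) + 0.625·(12) = 7.5; E[Up] = -1.75. Best-responding. ✓
Column (type θ₁), facing Down: Left gives 10, Right gives 13. Proposed Right is best. ✓
Column (type θ₂), facing Down: Left gives -2, Right gives 4. Proposed Left is not best — profitable deviation exists. ✗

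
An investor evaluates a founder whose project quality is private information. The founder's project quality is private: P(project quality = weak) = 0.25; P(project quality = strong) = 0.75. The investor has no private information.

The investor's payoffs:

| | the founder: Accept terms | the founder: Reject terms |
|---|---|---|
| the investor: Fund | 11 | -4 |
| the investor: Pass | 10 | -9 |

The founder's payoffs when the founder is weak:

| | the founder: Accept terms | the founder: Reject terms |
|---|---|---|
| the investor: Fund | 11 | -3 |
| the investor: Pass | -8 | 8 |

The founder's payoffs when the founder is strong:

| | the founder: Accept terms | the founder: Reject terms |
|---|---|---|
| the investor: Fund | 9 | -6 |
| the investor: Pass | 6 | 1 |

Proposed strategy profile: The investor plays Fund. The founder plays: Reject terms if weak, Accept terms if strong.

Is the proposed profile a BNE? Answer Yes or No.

The investor plays Fund: E[Fund] = 0.25·(-4) + 0.75·(11) = 7.25; E[Pass] = 5.25. Best-responding. ✓
The founder (project quality weak), facing Fund: Accept terms gives 11, Reject terms gives -3. Proposed Reject terms is not best — profitable deviation exists. ✗
The founder (project quality strong), facing Fund: Accept terms gives 9, Reject terms gives -6. Proposed Accept terms is best. ✓

No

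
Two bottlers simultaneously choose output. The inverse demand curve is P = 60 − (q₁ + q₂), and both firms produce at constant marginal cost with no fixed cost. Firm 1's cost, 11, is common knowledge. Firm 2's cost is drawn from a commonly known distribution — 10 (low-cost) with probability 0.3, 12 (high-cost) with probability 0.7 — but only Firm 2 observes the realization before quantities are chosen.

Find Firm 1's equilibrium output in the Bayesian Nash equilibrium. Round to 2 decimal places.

Type-c best response for Firm 2: q₂(c) = (60 − c)/2 − q₁/2.
Firm 1 maximizes expected profit; its first-order condition is 60 − 2q₁ − E[q₂] − 11 = 0.
Substituting E[q₂] and solving: E[c₂] = 11.4, so q₁ = (60 − 2·11 + 11.4)/3 = 16.4667.

16.47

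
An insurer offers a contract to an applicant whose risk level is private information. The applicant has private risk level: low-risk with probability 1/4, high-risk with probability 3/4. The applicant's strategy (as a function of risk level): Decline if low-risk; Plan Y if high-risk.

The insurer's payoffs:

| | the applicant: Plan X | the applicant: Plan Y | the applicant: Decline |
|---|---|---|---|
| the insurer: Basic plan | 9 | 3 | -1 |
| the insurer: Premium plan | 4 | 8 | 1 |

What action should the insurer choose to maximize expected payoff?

Premium plan

E[Basic plan] = 1/4·(-1) + 3/4·(3) = 2
E[Premium plan] = 1/4·(1) + 3/4·(8) = 25/4
Best response: Premium plan (25/4 is the largest).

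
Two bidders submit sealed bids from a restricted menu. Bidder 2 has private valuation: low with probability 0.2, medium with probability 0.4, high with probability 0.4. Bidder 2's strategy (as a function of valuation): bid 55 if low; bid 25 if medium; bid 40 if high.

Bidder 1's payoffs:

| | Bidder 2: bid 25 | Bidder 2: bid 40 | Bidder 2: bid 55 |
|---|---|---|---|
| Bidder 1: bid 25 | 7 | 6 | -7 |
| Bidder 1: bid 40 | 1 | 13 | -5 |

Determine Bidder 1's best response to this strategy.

bid 40

E[bid 25] = 0.2·(-7) + 0.4·(7) + 0.4·(6) = 3.8
E[bid 40] = 0.2·(-5) + 0.4·(1) + 0.4·(13) = 4.6
Best response: bid 40 (4.6 is the largest).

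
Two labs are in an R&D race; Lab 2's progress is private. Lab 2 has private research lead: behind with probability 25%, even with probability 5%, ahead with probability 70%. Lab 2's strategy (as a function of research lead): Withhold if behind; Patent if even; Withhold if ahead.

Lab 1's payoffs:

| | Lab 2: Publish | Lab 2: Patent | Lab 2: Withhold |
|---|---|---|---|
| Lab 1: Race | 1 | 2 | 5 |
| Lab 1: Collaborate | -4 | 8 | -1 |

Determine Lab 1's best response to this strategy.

Race

E[Race] = 0.25·(5) + 0.05·(2) + 0.7·(5) = 4.85
E[Collaborate] = 0.25·(-1) + 0.05·(8) + 0.7·(-1) = -0.55
Best response: Race (4.85 is the largest).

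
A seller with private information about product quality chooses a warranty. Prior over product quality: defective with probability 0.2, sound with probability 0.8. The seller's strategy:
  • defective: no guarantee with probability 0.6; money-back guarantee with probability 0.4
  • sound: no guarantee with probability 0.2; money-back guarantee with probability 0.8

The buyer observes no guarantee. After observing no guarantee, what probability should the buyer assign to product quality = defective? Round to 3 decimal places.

0.429

Apply Bayes' rule using the sender's strategy as the likelihood.
P(no guarantee) = 0.2·0.6 + 0.8·0.2 = 0.28
P(defective | no guarantee) = (0.2·0.6) / 0.28 = 0.12 / 0.28 = 0.428571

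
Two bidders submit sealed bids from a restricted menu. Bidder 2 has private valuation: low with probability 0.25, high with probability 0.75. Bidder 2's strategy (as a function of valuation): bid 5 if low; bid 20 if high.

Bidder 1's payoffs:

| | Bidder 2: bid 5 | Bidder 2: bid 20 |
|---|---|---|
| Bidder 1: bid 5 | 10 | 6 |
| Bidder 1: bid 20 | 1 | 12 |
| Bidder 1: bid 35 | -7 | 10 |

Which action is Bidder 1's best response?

E[bid 5] = 0.25·(10) + 0.75·(6) = 7
E[bid 20] = 0.25·(1) + 0.75·(12) = 9.25
E[bid 35] = 0.25·(-7) + 0.75·(10) = 5.75
Best response: bid 20 (9.25 is the largest).

bid 20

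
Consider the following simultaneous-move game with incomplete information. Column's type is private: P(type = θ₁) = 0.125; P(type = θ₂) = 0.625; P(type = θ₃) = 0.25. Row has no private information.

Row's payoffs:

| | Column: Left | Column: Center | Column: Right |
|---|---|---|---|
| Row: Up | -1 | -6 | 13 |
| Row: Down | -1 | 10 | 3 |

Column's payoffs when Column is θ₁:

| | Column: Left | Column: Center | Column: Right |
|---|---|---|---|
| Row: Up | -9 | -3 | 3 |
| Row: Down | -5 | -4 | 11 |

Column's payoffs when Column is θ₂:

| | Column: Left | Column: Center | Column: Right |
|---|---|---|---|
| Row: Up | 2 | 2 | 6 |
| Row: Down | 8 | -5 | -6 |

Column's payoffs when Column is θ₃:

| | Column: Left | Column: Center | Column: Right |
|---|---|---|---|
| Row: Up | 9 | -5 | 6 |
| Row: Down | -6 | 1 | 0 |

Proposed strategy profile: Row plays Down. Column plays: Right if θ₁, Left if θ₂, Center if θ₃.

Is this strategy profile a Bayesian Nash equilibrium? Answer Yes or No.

A profile is a BNE iff every type of every player is best-responding given beliefs about the other side.
Row plays Down: E[Down] = 0.125·(3) + 0.625·(-1) + 0.25·(10) = 2.25; E[Up] = -0.5. Best-responding. ✓
Column (type θ₁), facing Down: Left gives -5, Center gives -4, Right gives 11. Proposed Right is best. ✓
Column (type θ₂), facing Down: Left gives 8, Center gives -5, Right gives -6. Proposed Left is best. ✓
Column (type θ₃), facing Down: Left gives -6, Center gives 1, Right gives 0. Proposed Center is best. ✓

Yes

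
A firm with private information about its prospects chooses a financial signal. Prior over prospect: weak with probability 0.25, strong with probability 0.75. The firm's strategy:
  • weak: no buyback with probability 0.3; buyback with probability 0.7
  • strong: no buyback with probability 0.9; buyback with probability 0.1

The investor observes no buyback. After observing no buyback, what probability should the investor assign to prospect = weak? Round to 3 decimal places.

P(no buyback) = 0.25·0.3 + 0.75·0.9 = 0.75
P(weak | no buyback) = (0.25·0.3) / 0.75 = 0.075 / 0.75 = 0.1

0.100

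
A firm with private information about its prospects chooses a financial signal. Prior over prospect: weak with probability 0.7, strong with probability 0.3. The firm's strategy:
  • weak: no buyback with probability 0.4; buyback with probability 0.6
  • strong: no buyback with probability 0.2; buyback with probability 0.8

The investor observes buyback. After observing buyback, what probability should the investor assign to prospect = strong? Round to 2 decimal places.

Apply Bayes' rule using the sender's strategy as the likelihood.
P(buyback) = 0.7·0.6 + 0.3·0.8 = 0.66
P(strong | buyback) = (0.3·0.8) / 0.66 = 0.24 / 0.66 = 0.363636

0.36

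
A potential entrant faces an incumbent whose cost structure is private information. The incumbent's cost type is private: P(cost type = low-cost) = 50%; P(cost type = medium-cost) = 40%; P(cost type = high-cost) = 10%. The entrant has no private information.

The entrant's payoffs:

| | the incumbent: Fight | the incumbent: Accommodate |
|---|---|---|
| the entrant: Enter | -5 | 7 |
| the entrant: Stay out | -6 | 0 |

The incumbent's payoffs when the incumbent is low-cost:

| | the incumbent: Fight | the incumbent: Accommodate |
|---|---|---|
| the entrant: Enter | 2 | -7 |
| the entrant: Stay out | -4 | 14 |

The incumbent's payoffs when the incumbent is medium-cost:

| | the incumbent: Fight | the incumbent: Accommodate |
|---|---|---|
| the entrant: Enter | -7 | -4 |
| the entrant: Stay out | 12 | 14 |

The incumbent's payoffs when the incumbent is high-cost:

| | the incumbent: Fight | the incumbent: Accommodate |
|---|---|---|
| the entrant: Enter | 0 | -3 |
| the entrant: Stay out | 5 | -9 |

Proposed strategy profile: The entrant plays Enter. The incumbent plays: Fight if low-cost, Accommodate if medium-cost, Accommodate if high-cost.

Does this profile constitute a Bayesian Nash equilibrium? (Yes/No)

No

The entrant plays Enter: E[Enter] = 0.5·(-5) + 0.4·(7) + 0.1·(7) = 1; E[Stay out] = -3. Best-responding. ✓
The incumbent (cost type low-cost), facing Enter: Fight gives 2, Accommodate gives -7. Proposed Fight is best. ✓
The incumbent (cost type medium-cost), facing Enter: Fight gives -7, Accommodate gives -4. Proposed Accommodate is best. ✓
The incumbent (cost type high-cost), facing Enter: Fight gives 0, Accommodate gives -3. Proposed Accommodate is not best — profitable deviation exists. ✗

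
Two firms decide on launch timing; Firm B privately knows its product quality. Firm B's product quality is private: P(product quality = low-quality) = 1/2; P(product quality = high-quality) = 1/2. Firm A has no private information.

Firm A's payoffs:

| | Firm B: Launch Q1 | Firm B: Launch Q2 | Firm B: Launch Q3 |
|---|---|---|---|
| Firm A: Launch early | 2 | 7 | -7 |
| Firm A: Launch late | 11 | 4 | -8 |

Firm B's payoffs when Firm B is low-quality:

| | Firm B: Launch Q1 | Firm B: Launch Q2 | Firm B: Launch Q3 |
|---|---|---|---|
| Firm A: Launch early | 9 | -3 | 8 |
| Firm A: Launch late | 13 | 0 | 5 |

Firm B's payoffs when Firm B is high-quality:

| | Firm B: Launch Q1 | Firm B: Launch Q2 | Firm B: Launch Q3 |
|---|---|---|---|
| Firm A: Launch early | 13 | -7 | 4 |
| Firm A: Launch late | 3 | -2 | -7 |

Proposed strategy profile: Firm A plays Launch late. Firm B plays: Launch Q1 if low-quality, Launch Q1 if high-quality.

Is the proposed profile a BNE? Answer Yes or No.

Firm A plays Launch late: E[Launch late] = 1/2·(11) + 1/2·(11) = 11; E[Launch early] = 2. Best-responding. ✓
Firm B (product quality low-quality), facing Launch late: Launch Q1 gives 13, Launch Q2 gives 0, Launch Q3 gives 5. Proposed Launch Q1 is best. ✓
Firm B (product quality high-quality), facing Launch late: Launch Q1 gives 3, Launch Q2 gives -2, Launch Q3 gives -7. Proposed Launch Q1 is best. ✓

Yes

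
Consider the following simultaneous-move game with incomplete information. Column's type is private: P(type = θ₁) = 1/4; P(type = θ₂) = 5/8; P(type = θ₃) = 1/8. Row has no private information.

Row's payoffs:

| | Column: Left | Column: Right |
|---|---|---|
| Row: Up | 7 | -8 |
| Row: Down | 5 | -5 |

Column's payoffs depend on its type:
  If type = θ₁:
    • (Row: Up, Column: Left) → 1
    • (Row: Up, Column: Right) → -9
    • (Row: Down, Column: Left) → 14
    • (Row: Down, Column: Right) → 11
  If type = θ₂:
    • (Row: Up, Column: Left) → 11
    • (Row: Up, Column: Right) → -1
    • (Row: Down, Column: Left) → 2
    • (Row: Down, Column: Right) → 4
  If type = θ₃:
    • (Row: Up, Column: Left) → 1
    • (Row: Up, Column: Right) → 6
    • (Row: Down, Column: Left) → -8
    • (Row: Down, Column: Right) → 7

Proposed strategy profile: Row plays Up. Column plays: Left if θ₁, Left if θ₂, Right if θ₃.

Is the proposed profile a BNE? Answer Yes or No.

Yes

A profile is a BNE iff every type of every player is best-responding given beliefs about the other side.
Row plays Up: E[Up] = 1/4·(7) + 5/8·(7) + 1/8·(-8) = 41/8; E[Down] = 15/4. Best-responding. ✓
Column (type θ₁), facing Up: Left gives 1, Right gives -9. Proposed Left is best. ✓
Column (type θ₂), facing Up: Left gives 11, Right gives -1. Proposed Left is best. ✓
Column (type θ₃), facing Up: Left gives 1, Right gives 6. Proposed Right is best. ✓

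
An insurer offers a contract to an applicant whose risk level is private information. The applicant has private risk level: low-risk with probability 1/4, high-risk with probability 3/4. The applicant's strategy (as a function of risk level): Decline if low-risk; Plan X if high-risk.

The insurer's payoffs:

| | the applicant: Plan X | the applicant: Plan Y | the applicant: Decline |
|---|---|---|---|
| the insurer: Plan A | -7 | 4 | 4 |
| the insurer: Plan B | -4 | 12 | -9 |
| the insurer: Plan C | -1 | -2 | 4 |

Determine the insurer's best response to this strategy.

E[Plan A] = 1/4·(4) + 3/4·(-7) = -17/4
E[Plan B] = 1/4·(-9) + 3/4·(-4) = -21/4
E[Plan C] = 1/4·(4) + 3/4·(-1) = 1/4
Best response: Plan C (1/4 is the largest).

Plan C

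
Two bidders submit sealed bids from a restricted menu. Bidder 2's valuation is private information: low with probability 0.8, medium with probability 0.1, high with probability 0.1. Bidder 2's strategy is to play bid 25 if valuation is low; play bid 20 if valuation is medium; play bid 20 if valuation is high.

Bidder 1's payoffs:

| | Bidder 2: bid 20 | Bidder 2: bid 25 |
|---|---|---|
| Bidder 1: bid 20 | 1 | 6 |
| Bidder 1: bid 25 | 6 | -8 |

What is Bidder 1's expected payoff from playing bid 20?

E[bid 20] = 0.8·6 + 0.1·1 + 0.1·1 = 4.8 + 0.1 + 0.1 = 5

5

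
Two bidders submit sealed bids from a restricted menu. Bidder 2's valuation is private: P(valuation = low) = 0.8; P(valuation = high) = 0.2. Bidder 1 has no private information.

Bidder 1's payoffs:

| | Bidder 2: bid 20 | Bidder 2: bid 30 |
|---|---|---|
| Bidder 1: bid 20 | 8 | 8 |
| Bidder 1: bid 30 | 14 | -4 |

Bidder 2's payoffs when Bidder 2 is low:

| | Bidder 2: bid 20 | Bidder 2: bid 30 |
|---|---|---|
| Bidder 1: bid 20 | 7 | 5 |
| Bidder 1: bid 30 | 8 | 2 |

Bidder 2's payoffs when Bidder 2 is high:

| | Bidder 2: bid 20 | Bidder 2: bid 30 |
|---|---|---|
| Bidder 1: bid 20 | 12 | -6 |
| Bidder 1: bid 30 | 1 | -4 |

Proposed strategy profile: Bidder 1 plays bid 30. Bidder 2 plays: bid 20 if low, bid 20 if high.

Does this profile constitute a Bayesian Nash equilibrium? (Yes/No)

Bidder 1 plays bid 30: E[bid 30] = 0.8·(14) + 0.2·(14) = 14; E[bid 20] = 8. Best-responding. ✓
Bidder 2 (valuation low), facing bid 30: bid 20 gives 8, bid 30 gives 2. Proposed bid 20 is best. ✓
Bidder 2 (valuation high), facing bid 30: bid 20 gives 1, bid 30 gives -4. Proposed bid 20 is best. ✓

Yes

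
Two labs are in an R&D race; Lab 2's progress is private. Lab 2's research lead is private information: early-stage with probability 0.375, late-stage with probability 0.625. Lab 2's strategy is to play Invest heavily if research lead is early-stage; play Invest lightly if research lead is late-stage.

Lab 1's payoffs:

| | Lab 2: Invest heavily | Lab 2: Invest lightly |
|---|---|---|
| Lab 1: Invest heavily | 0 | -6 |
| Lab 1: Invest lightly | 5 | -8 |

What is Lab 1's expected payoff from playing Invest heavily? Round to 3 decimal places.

-3.750

Take the expectation over Lab 2's research lead, weighting each type's action by its prior probability.
E[Invest heavily] = 0.375·0 + 0.625·(-6) = 0 + (-3.75) = -3.75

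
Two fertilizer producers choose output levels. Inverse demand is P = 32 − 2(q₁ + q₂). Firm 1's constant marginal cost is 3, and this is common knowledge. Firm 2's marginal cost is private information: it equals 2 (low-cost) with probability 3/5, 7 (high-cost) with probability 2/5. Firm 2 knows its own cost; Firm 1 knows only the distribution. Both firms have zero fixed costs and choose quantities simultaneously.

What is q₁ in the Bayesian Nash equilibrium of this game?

Each type of Firm 2 best-responds to q₁; Firm 1 best-responds to the expected q₂ over Firm 2's types.
Firm 2 with cost c maximizes (32 − 2(q₁+q₂) − c)·q₂, giving q₂(c) = (32 − c − 2q₁)/4.
E[c₂] = 3/5·2 + 2/5·7 = 4
Firm 1's FOC against E[q₂] yields q₁ = (32 − 2·3 + E[c₂])/6 = (32 − 6 + 4)/6 = 5.

5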